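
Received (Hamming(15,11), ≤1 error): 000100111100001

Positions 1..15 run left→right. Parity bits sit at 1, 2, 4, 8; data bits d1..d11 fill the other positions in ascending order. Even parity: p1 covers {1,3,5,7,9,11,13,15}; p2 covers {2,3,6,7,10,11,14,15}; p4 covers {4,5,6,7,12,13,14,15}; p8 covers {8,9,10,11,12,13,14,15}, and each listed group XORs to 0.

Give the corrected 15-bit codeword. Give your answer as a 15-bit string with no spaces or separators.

s1 (pos 1,3,5,7,9,11,13,15): 0⊕0⊕0⊕1⊕1⊕0⊕0⊕1 = 1
s2 (pos 2,3,6,7,10,11,14,15): 0⊕0⊕0⊕1⊕1⊕0⊕0⊕1 = 1
s4 (pos 4,5,6,7,12,13,14,15): 1⊕0⊕0⊕1⊕0⊕0⊕0⊕1 = 1
s8 (pos 8,9,10,11,12,13,14,15): 1⊕1⊕1⊕0⊕0⊕0⊕0⊕1 = 0
Syndrome s8…s1 = 0111 → error at position 7.
Flip position 7: 000100111100001 → 000100011100001

000100011100001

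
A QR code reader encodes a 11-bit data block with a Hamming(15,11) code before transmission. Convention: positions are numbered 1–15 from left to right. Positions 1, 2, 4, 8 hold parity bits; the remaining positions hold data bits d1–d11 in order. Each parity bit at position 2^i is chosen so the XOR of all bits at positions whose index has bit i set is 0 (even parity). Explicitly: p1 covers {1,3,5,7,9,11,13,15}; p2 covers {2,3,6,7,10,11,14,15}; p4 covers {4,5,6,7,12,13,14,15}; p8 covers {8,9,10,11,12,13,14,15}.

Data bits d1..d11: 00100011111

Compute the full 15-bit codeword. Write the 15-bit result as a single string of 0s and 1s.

Place data at non-parity positions: p1 p2 0 p4 0 1 0 p8 0 0 1 1 1 1 1
p1 (pos 1,3,5,7,9,11,13,15): XOR of data positions = 0⊕0⊕0⊕0⊕1⊕1⊕1 = 1
p2 (pos 2,3,6,7,10,11,14,15): XOR of data positions = 0⊕1⊕0⊕0⊕1⊕1⊕1 = 0
p4 (pos 4,5,6,7,12,13,14,15): XOR of data positions = 0⊕1⊕0⊕1⊕1⊕1⊕1 = 1
p8 (pos 8,9,10,11,12,13,14,15): XOR of data positions = 0⊕0⊕1⊕1⊕1⊕1⊕1 = 1
Codeword: 100101010011111

100101010011111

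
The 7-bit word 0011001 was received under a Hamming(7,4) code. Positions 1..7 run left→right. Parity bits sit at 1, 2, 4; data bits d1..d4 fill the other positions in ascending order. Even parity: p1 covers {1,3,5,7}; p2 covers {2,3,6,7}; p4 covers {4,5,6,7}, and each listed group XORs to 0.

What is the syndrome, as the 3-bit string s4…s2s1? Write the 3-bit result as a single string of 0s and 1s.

000

s1 (pos 1,3,5,7): 0⊕1⊕0⊕1 = 0
s2 (pos 2,3,6,7): 0⊕1⊕0⊕1 = 0
s4 (pos 4,5,6,7): 1⊕0⊕0⊕1 = 0
Syndrome s4…s1 = 000 → no error.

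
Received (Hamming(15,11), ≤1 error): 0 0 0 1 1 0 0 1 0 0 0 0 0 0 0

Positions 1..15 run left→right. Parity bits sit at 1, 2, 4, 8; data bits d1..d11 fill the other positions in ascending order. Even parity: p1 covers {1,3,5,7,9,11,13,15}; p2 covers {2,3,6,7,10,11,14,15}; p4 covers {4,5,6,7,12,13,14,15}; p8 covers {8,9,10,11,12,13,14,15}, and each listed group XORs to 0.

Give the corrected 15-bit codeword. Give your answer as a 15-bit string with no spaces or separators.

s1 (pos 1,3,5,7,9,11,13,15): 0⊕0⊕1⊕0⊕0⊕0⊕0⊕0 = 1
s2 (pos 2,3,6,7,10,11,14,15): 0⊕0⊕0⊕0⊕0⊕0⊕0⊕0 = 0
s4 (pos 4,5,6,7,12,13,14,15): 1⊕1⊕0⊕0⊕0⊕0⊕0⊕0 = 0
s8 (pos 8,9,10,11,12,13,14,15): 1⊕0⊕0⊕0⊕0⊕0⊕0⊕0 = 1
Syndrome s8…s1 = 1001 → error at position 9.
Flip position 9: 000110010000000 → 000110011000000

000110011000000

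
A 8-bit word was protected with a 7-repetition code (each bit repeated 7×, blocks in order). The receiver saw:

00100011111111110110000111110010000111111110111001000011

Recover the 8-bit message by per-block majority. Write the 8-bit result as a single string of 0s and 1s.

Block 1 (0010001): 2 ones → 0
Block 2 (1111111): 7 ones → 1
Block 3 (1101100): 4 ones → 1
Block 4 (0011111): 5 ones → 1
Block 5 (0010000): 1 one → 0
Block 6 (1111111): 7 ones → 1
Block 7 (1011100): 4 ones → 1
Block 8 (1000011): 3 ones → 0

01110110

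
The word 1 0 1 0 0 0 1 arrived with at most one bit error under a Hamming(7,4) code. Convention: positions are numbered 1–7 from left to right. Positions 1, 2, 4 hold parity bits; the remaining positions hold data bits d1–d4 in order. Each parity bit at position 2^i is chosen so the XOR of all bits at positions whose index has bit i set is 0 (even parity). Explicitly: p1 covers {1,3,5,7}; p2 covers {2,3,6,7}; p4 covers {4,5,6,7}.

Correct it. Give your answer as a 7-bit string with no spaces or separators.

s1 (pos 1,3,5,7): 1⊕1⊕0⊕1 = 1
s2 (pos 2,3,6,7): 0⊕1⊕0⊕1 = 0
s4 (pos 4,5,6,7): 0⊕0⊕0⊕1 = 1
Syndrome s4…s1 = 101 → error at position 5.
Flip position 5: 1010001 → 1010101

1010101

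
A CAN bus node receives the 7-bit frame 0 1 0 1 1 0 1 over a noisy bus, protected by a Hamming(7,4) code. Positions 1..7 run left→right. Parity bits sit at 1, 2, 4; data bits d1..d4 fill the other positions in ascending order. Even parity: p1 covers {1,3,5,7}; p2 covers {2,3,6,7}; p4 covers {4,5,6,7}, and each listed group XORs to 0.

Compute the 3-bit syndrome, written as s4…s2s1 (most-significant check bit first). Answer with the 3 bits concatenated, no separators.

100

s1 (pos 1,3,5,7): 0⊕0⊕1⊕1 = 0
s2 (pos 2,3,6,7): 1⊕0⊕0⊕1 = 0
s4 (pos 4,5,6,7): 1⊕1⊕0⊕1 = 1
Syndrome s4…s1 = 100 → error at position 4.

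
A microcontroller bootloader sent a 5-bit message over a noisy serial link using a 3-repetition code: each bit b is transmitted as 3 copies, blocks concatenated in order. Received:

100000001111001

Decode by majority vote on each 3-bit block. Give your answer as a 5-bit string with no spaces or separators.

00010

Block 1 (100): 1 one → 0
Block 2 (000): 0 ones → 0
Block 3 (001): 1 one → 0
Block 4 (111): 3 ones → 1
Block 5 (001): 1 one → 0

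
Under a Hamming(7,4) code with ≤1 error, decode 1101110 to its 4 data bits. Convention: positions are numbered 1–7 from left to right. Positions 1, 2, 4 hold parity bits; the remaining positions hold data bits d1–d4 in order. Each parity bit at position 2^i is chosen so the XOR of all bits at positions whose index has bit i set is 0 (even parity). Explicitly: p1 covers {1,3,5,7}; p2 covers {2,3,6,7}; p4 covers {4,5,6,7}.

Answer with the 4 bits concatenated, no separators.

0110

s1 (pos 1,3,5,7): 1⊕0⊕1⊕0 = 0
s2 (pos 2,3,6,7): 1⊕0⊕1⊕0 = 0
s4 (pos 4,5,6,7): 1⊕1⊕1⊕0 = 1
Syndrome s4…s1 = 100 → error at position 4.
Flip position 4: 1101110 → 1100110
Read data bits from positions 3,5,6,7: 0110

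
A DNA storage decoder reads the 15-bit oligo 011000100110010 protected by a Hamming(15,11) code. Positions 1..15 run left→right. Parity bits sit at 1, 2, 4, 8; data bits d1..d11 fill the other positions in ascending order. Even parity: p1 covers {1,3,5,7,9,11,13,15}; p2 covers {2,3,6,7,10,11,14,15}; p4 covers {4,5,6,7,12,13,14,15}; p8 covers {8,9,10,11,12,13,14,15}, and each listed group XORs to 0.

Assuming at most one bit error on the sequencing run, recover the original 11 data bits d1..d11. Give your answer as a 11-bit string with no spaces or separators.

s1 (pos 1,3,5,7,9,11,13,15): 0⊕1⊕0⊕1⊕0⊕1⊕0⊕0 = 1
s2 (pos 2,3,6,7,10,11,14,15): 1⊕1⊕0⊕1⊕1⊕1⊕1⊕0 = 0
s4 (pos 4,5,6,7,12,13,14,15): 0⊕0⊕0⊕1⊕0⊕0⊕1⊕0 = 0
s8 (pos 8,9,10,11,12,13,14,15): 0⊕0⊕1⊕1⊕0⊕0⊕1⊕0 = 1
Syndrome s8…s1 = 1001 → error at position 9.
Flip position 9: 011000100110010 → 011000101110010
Read data bits from positions 3,5,6,7,9,10,11,12,13,14,15: 10011110010

10011110010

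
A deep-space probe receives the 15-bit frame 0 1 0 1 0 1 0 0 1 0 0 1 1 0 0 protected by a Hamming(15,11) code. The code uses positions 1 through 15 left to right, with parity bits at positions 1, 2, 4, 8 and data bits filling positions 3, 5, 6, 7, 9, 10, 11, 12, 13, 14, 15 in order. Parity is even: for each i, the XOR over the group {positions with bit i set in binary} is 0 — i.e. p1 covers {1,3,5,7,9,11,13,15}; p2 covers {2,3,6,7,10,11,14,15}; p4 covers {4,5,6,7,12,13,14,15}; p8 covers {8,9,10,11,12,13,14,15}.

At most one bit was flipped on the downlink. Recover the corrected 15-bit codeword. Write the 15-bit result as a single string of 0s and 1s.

s1 (pos 1,3,5,7,9,11,13,15): 0⊕0⊕0⊕0⊕1⊕0⊕1⊕0 = 0
s2 (pos 2,3,6,7,10,11,14,15): 1⊕0⊕1⊕0⊕0⊕0⊕0⊕0 = 0
s4 (pos 4,5,6,7,12,13,14,15): 1⊕0⊕1⊕0⊕1⊕1⊕0⊕0 = 0
s8 (pos 8,9,10,11,12,13,14,15): 0⊕1⊕0⊕0⊕1⊕1⊕0⊕0 = 1
Syndrome s8…s1 = 1000 → error at position 8.
Flip position 8: 010101001001100 → 010101011001100

010101011001100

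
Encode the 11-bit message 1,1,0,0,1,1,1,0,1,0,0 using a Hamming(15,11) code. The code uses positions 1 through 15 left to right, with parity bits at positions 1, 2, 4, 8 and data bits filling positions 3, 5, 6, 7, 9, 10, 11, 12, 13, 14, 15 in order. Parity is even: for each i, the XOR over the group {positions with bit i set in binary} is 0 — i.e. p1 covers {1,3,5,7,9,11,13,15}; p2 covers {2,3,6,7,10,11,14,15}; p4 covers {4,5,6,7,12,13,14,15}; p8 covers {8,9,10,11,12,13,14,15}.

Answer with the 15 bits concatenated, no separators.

111010001110100

Place data at non-parity positions: p1 p2 1 p4 1 0 0 p8 1 1 1 0 1 0 0
p1 (pos 1,3,5,7,9,11,13,15): XOR of data positions = 1⊕1⊕0⊕1⊕1⊕1⊕0 = 1
p2 (pos 2,3,6,7,10,11,14,15): XOR of data positions = 1⊕0⊕0⊕1⊕1⊕0⊕0 = 1
p4 (pos 4,5,6,7,12,13,14,15): XOR of data positions = 1⊕0⊕0⊕0⊕1⊕0⊕0 = 0
p8 (pos 8,9,10,11,12,13,14,15): XOR of data positions = 1⊕1⊕1⊕0⊕1⊕0⊕0 = 0
Codeword: 111010001110100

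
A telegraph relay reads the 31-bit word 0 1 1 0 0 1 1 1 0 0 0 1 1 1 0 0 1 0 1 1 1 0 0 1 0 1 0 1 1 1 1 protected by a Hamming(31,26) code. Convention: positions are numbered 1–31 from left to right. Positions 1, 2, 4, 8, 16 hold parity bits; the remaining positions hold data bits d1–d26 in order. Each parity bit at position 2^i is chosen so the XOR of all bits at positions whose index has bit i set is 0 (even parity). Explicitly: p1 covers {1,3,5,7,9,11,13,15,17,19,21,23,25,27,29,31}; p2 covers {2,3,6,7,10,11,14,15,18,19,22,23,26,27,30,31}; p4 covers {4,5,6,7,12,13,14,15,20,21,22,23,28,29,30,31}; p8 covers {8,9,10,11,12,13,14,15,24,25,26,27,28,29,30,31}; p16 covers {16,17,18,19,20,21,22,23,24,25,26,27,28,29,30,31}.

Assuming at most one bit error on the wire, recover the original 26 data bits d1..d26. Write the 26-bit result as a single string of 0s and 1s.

10010001110101110010101111

s1 (pos 1,3,5,7,9,11,13,15,17,19,21,23,25,27,29,31): 0⊕1⊕0⊕1⊕0⊕0⊕1⊕0⊕1⊕1⊕1⊕0⊕0⊕0⊕1⊕1 = 0
s2 (pos 2,3,6,7,10,11,14,15,18,19,22,23,26,27,30,31): 1⊕1⊕1⊕1⊕0⊕0⊕1⊕0⊕0⊕1⊕0⊕0⊕1⊕0⊕1⊕1 = 1
s4 (pos 4,5,6,7,12,13,14,15,20,21,22,23,28,29,30,31): 0⊕0⊕1⊕1⊕1⊕1⊕1⊕0⊕1⊕1⊕0⊕0⊕1⊕1⊕1⊕1 = 1
s8 (pos 8,9,10,11,12,13,14,15,24,25,26,27,28,29,30,31): 1⊕0⊕0⊕0⊕1⊕1⊕1⊕0⊕1⊕0⊕1⊕0⊕1⊕1⊕1⊕1 = 0
s16 (pos 16,17,18,19,20,21,22,23,24,25,26,27,28,29,30,31): 0⊕1⊕0⊕1⊕1⊕1⊕0⊕0⊕1⊕0⊕1⊕0⊕1⊕1⊕1⊕1 = 0
Syndrome s16…s1 = 00110 → error at position 6.
Flip position 6: 0110011100011100101110010101111 → 0110001100011100101110010101111
Read data bits from positions 3,5,6,7,9,10,11,12,13,14,15,17,18,19,20,21,22,23,24,25,26,27,28,29,30,31: 10010001110101110010101111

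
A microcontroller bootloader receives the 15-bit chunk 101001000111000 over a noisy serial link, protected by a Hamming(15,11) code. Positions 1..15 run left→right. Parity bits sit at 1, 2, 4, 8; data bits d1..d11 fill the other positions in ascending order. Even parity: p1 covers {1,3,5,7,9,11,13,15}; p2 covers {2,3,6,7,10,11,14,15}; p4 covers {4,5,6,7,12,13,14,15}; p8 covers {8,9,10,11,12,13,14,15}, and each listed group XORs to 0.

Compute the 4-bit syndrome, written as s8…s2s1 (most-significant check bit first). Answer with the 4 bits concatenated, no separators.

1001

s1 (pos 1,3,5,7,9,11,13,15): 1⊕1⊕0⊕0⊕0⊕1⊕0⊕0 = 1
s2 (pos 2,3,6,7,10,11,14,15): 0⊕1⊕1⊕0⊕1⊕1⊕0⊕0 = 0
s4 (pos 4,5,6,7,12,13,14,15): 0⊕0⊕1⊕0⊕1⊕0⊕0⊕0 = 0
s8 (pos 8,9,10,11,12,13,14,15): 0⊕0⊕1⊕1⊕1⊕0⊕0⊕0 = 1
Syndrome s8…s1 = 1001 → error at position 9.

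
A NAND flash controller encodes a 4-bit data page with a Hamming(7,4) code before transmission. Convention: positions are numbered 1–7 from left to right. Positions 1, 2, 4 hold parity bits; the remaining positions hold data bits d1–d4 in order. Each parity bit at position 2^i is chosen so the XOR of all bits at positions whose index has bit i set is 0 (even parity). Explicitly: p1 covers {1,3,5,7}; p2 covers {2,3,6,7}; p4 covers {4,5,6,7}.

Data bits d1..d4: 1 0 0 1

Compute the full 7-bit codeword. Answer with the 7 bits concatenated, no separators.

Place data at non-parity positions: p1 p2 1 p4 0 0 1
p1 (pos 1,3,5,7): XOR of data positions = 1⊕0⊕1 = 0
p2 (pos 2,3,6,7): XOR of data positions = 1⊕0⊕1 = 0
p4 (pos 4,5,6,7): XOR of data positions = 0⊕0⊕1 = 1
Codeword: 0011001

0011001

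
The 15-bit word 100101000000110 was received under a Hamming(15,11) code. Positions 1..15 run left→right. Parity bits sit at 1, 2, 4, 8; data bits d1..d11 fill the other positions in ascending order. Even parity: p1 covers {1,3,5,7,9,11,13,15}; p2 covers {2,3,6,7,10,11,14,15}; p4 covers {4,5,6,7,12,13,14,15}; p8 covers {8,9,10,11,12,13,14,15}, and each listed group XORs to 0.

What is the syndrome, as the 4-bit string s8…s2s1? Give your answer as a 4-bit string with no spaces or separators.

0000

s1 (pos 1,3,5,7,9,11,13,15): 1⊕0⊕0⊕0⊕0⊕0⊕1⊕0 = 0
s2 (pos 2,3,6,7,10,11,14,15): 0⊕0⊕1⊕0⊕0⊕0⊕1⊕0 = 0
s4 (pos 4,5,6,7,12,13,14,15): 1⊕0⊕1⊕0⊕0⊕1⊕1⊕0 = 0
s8 (pos 8,9,10,11,12,13,14,15): 0⊕0⊕0⊕0⊕0⊕1⊕1⊕0 = 0
Syndrome s8…s1 = 0000 → no error.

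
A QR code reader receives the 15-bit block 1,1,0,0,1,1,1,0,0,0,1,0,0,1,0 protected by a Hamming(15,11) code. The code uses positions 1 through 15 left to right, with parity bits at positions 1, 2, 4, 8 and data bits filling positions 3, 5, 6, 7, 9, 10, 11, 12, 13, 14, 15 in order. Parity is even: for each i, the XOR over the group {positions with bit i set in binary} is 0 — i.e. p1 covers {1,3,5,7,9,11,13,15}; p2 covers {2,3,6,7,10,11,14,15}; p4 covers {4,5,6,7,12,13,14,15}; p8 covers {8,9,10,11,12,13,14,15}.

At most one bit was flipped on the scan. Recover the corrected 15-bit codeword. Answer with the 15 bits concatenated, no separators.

s1 (pos 1,3,5,7,9,11,13,15): 1⊕0⊕1⊕1⊕0⊕1⊕0⊕0 = 0
s2 (pos 2,3,6,7,10,11,14,15): 1⊕0⊕1⊕1⊕0⊕1⊕1⊕0 = 1
s4 (pos 4,5,6,7,12,13,14,15): 0⊕1⊕1⊕1⊕0⊕0⊕1⊕0 = 0
s8 (pos 8,9,10,11,12,13,14,15): 0⊕0⊕0⊕1⊕0⊕0⊕1⊕0 = 0
Syndrome s8…s1 = 0010 → error at position 2.
Flip position 2: 110011100010010 → 100011100010010

100011100010010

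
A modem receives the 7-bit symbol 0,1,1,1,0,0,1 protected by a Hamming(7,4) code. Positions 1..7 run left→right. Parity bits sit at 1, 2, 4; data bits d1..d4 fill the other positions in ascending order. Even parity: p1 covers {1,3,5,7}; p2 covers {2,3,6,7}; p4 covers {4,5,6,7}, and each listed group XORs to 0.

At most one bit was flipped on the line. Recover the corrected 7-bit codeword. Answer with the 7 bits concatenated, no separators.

s1 (pos 1,3,5,7): 0⊕1⊕0⊕1 = 0
s2 (pos 2,3,6,7): 1⊕1⊕0⊕1 = 1
s4 (pos 4,5,6,7): 1⊕0⊕0⊕1 = 0
Syndrome s4…s1 = 010 → error at position 2.
Flip position 2: 0111001 → 0011001

0011001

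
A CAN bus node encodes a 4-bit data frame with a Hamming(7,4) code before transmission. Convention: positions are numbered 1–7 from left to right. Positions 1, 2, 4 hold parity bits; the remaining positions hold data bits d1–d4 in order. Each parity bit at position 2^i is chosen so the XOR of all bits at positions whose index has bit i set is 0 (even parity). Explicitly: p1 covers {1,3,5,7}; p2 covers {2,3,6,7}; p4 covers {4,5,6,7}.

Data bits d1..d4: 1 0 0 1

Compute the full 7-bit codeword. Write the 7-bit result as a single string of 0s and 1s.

0011001

Place data at non-parity positions: p1 p2 1 p4 0 0 1
p1 (pos 1,3,5,7): XOR of data positions = 1⊕0⊕1 = 0
p2 (pos 2,3,6,7): XOR of data positions = 1⊕0⊕1 = 0
p4 (pos 4,5,6,7): XOR of data positions = 0⊕0⊕1 = 1
Codeword: 0011001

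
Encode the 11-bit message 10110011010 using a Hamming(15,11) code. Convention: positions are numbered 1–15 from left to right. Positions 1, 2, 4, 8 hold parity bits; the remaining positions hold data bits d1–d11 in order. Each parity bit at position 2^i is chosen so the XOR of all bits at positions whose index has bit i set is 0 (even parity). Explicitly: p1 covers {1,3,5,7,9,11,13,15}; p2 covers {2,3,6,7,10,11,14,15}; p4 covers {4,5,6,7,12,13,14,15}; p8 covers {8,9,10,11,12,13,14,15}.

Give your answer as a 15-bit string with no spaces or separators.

Place data at non-parity positions: p1 p2 1 p4 0 1 1 p8 0 0 1 1 0 1 0
p1 (pos 1,3,5,7,9,11,13,15): XOR of data positions = 1⊕0⊕1⊕0⊕1⊕0⊕0 = 1
p2 (pos 2,3,6,7,10,11,14,15): XOR of data positions = 1⊕1⊕1⊕0⊕1⊕1⊕0 = 1
p4 (pos 4,5,6,7,12,13,14,15): XOR of data positions = 0⊕1⊕1⊕1⊕0⊕1⊕0 = 0
p8 (pos 8,9,10,11,12,13,14,15): XOR of data positions = 0⊕0⊕1⊕1⊕0⊕1⊕0 = 1
Codeword: 111001110011010

111001110011010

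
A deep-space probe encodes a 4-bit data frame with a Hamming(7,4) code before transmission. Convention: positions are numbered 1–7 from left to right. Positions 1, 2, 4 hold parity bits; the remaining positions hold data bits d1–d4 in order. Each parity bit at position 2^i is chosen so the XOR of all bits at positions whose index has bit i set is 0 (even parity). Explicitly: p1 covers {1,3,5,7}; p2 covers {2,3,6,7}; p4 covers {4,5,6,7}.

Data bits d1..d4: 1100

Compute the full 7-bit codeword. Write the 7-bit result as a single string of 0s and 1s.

0111100

Place data at non-parity positions: p1 p2 1 p4 1 0 0
p1 (pos 1,3,5,7): XOR of data positions = 1⊕1⊕0 = 0
p2 (pos 2,3,6,7): XOR of data positions = 1⊕0⊕0 = 1
p4 (pos 4,5,6,7): XOR of data positions = 1⊕0⊕0 = 1
Codeword: 0111100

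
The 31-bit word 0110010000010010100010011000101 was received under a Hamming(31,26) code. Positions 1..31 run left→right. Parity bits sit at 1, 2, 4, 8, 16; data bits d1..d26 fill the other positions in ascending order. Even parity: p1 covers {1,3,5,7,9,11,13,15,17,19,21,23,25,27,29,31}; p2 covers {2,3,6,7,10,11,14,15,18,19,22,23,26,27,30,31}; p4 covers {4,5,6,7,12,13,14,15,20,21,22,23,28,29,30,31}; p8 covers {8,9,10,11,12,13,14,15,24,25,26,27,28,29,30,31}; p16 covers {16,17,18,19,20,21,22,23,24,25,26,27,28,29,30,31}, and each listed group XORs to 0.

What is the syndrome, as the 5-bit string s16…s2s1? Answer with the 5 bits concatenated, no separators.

s1 (pos 1,3,5,7,9,11,13,15,17,19,21,23,25,27,29,31): 0⊕1⊕0⊕0⊕0⊕0⊕0⊕1⊕1⊕0⊕1⊕0⊕1⊕0⊕1⊕1 = 1
s2 (pos 2,3,6,7,10,11,14,15,18,19,22,23,26,27,30,31): 1⊕1⊕1⊕0⊕0⊕0⊕0⊕1⊕0⊕0⊕0⊕0⊕0⊕0⊕0⊕1 = 1
s4 (pos 4,5,6,7,12,13,14,15,20,21,22,23,28,29,30,31): 0⊕0⊕1⊕0⊕1⊕0⊕0⊕1⊕0⊕1⊕0⊕0⊕0⊕1⊕0⊕1 = 0
s8 (pos 8,9,10,11,12,13,14,15,24,25,26,27,28,29,30,31): 0⊕0⊕0⊕0⊕1⊕0⊕0⊕1⊕1⊕1⊕0⊕0⊕0⊕1⊕0⊕1 = 0
s16 (pos 16,17,18,19,20,21,22,23,24,25,26,27,28,29,30,31): 0⊕1⊕0⊕0⊕0⊕1⊕0⊕0⊕1⊕1⊕0⊕0⊕0⊕1⊕0⊕1 = 0
Syndrome s16…s1 = 00011 → error at position 3.

00011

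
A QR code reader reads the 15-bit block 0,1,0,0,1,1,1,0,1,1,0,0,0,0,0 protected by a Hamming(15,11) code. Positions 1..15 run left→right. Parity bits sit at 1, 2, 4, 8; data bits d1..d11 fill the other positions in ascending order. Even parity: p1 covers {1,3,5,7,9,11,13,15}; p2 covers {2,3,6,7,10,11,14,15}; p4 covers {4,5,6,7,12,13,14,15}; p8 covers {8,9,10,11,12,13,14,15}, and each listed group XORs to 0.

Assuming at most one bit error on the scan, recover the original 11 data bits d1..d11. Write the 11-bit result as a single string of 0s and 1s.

s1 (pos 1,3,5,7,9,11,13,15): 0⊕0⊕1⊕1⊕1⊕0⊕0⊕0 = 1
s2 (pos 2,3,6,7,10,11,14,15): 1⊕0⊕1⊕1⊕1⊕0⊕0⊕0 = 0
s4 (pos 4,5,6,7,12,13,14,15): 0⊕1⊕1⊕1⊕0⊕0⊕0⊕0 = 1
s8 (pos 8,9,10,11,12,13,14,15): 0⊕1⊕1⊕0⊕0⊕0⊕0⊕0 = 0
Syndrome s8…s1 = 0101 → error at position 5.
Flip position 5: 010011101100000 → 010001101100000
Read data bits from positions 3,5,6,7,9,10,11,12,13,14,15: 00111100000

00111100000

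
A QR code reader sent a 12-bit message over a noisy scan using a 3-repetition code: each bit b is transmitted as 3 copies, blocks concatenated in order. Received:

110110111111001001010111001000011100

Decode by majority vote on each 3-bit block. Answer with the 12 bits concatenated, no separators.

111100010010

Block 1 (110): 2 ones → 1
Block 2 (110): 2 ones → 1
Block 3 (111): 3 ones → 1
Block 4 (111): 3 ones → 1
Block 5 (001): 1 one → 0
Block 6 (001): 1 one → 0
Block 7 (010): 1 one → 0
Block 8 (111): 3 ones → 1
Block 9 (001): 1 one → 0
Block 10 (000): 0 ones → 0
Block 11 (011): 2 ones → 1
Block 12 (100): 1 one → 0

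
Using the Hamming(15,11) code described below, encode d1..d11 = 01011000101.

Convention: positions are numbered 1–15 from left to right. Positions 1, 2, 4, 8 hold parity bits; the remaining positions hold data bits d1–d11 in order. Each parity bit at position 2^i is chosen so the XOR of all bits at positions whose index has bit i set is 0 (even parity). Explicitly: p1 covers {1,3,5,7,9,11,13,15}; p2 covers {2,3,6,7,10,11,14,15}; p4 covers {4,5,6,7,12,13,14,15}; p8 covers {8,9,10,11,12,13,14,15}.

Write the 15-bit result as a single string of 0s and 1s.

100010111000101

Place data at non-parity positions: p1 p2 0 p4 1 0 1 p8 1 0 0 0 1 0 1
p1 (pos 1,3,5,7,9,11,13,15): XOR of data positions = 0⊕1⊕1⊕1⊕0⊕1⊕1 = 1
p2 (pos 2,3,6,7,10,11,14,15): XOR of data positions = 0⊕0⊕1⊕0⊕0⊕0⊕1 = 0
p4 (pos 4,5,6,7,12,13,14,15): XOR of data positions = 1⊕0⊕1⊕0⊕1⊕0⊕1 = 0
p8 (pos 8,9,10,11,12,13,14,15): XOR of data positions = 1⊕0⊕0⊕0⊕1⊕0⊕1 = 1
Codeword: 100010111000101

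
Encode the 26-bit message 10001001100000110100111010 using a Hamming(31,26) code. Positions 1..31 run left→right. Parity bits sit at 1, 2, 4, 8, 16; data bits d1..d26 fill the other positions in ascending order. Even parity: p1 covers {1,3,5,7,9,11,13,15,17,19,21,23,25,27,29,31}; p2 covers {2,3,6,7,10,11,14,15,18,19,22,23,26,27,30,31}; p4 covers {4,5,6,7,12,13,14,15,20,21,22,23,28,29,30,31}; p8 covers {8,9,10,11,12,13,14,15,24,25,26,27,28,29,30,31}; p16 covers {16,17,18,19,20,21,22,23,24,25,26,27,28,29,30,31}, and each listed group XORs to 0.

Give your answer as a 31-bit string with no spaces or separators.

Place data at non-parity positions: p1 p2 1 p4 0 0 0 p8 1 0 0 1 1 0 0 p16 0 0 0 1 1 0 1 0 0 1 1 1 0 1 0
p1 (pos 1,3,5,7,9,11,13,15,17,19,21,23,25,27,29,31): XOR of data positions = 1⊕0⊕0⊕1⊕0⊕1⊕0⊕0⊕0⊕1⊕1⊕0⊕1⊕0⊕0 = 0
p2 (pos 2,3,6,7,10,11,14,15,18,19,22,23,26,27,30,31): XOR of data positions = 1⊕0⊕0⊕0⊕0⊕0⊕0⊕0⊕0⊕0⊕1⊕1⊕1⊕1⊕0 = 1
p4 (pos 4,5,6,7,12,13,14,15,20,21,22,23,28,29,30,31): XOR of data positions = 0⊕0⊕0⊕1⊕1⊕0⊕0⊕1⊕1⊕0⊕1⊕1⊕0⊕1⊕0 = 1
p8 (pos 8,9,10,11,12,13,14,15,24,25,26,27,28,29,30,31): XOR of data positions = 1⊕0⊕0⊕1⊕1⊕0⊕0⊕0⊕0⊕1⊕1⊕1⊕0⊕1⊕0 = 1
p16 (pos 16,17,18,19,20,21,22,23,24,25,26,27,28,29,30,31): XOR of data positions = 0⊕0⊕0⊕1⊕1⊕0⊕1⊕0⊕0⊕1⊕1⊕1⊕0⊕1⊕0 = 1
Codeword: 0111000110011001000110100111010

0111000110011001000110100111010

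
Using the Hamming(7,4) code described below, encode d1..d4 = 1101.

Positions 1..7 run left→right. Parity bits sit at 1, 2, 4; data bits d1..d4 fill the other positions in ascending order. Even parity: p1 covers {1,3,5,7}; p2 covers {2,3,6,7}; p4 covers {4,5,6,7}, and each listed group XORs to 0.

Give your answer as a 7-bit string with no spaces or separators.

Place data at non-parity positions: p1 p2 1 p4 1 0 1
p1 (pos 1,3,5,7): XOR of data positions = 1⊕1⊕1 = 1
p2 (pos 2,3,6,7): XOR of data positions = 1⊕0⊕1 = 0
p4 (pos 4,5,6,7): XOR of data positions = 1⊕0⊕1 = 0
Codeword: 1010101

1010101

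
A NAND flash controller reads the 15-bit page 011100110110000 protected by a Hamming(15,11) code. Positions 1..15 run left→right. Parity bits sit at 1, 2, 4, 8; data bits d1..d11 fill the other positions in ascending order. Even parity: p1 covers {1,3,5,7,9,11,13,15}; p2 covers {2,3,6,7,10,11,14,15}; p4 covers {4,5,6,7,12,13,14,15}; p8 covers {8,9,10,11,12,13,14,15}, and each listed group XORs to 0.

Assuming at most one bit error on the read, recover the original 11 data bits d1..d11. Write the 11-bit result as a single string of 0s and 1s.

10010100000

s1 (pos 1,3,5,7,9,11,13,15): 0⊕1⊕0⊕1⊕0⊕1⊕0⊕0 = 1
s2 (pos 2,3,6,7,10,11,14,15): 1⊕1⊕0⊕1⊕1⊕1⊕0⊕0 = 1
s4 (pos 4,5,6,7,12,13,14,15): 1⊕0⊕0⊕1⊕0⊕0⊕0⊕0 = 0
s8 (pos 8,9,10,11,12,13,14,15): 1⊕0⊕1⊕1⊕0⊕0⊕0⊕0 = 1
Syndrome s8…s1 = 1011 → error at position 11.
Flip position 11: 011100110110000 → 011100110100000
Read data bits from positions 3,5,6,7,9,10,11,12,13,14,15: 10010100000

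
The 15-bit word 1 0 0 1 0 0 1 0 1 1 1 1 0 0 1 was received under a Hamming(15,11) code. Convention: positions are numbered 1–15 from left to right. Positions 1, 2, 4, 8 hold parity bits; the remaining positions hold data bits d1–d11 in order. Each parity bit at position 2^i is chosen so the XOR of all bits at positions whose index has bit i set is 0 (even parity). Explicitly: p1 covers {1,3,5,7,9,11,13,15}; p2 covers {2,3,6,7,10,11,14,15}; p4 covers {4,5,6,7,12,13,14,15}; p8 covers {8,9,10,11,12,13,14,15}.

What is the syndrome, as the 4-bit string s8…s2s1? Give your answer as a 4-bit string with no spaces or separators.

s1 (pos 1,3,5,7,9,11,13,15): 1⊕0⊕0⊕1⊕1⊕1⊕0⊕1 = 1
s2 (pos 2,3,6,7,10,11,14,15): 0⊕0⊕0⊕1⊕1⊕1⊕0⊕1 = 0
s4 (pos 4,5,6,7,12,13,14,15): 1⊕0⊕0⊕1⊕1⊕0⊕0⊕1 = 0
s8 (pos 8,9,10,11,12,13,14,15): 0⊕1⊕1⊕1⊕1⊕0⊕0⊕1 = 1
Syndrome s8…s1 = 1001 → error at position 9.

1001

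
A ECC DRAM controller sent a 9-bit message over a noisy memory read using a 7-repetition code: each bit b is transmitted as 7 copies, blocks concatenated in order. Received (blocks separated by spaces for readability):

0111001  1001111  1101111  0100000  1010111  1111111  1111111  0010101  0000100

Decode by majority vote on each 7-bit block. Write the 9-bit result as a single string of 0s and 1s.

Block 1 (0111001): 4 ones → 1
Block 2 (1001111): 5 ones → 1
Block 3 (1101111): 6 ones → 1
Block 4 (0100000): 1 one → 0
Block 5 (1010111): 5 ones → 1
Block 6 (1111111): 7 ones → 1
Block 7 (1111111): 7 ones → 1
Block 8 (0010101): 3 ones → 0
Block 9 (0000100): 1 one → 0

111011100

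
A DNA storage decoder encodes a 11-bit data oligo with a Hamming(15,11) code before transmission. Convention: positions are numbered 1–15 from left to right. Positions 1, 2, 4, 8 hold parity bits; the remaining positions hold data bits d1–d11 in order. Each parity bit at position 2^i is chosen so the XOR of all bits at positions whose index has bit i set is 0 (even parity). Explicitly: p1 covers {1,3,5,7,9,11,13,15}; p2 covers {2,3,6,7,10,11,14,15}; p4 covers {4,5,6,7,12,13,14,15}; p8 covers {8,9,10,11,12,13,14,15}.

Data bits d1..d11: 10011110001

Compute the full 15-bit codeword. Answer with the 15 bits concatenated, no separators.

111000101110001

Place data at non-parity positions: p1 p2 1 p4 0 0 1 p8 1 1 1 0 0 0 1
p1 (pos 1,3,5,7,9,11,13,15): XOR of data positions = 1⊕0⊕1⊕1⊕1⊕0⊕1 = 1
p2 (pos 2,3,6,7,10,11,14,15): XOR of data positions = 1⊕0⊕1⊕1⊕1⊕0⊕1 = 1
p4 (pos 4,5,6,7,12,13,14,15): XOR of data positions = 0⊕0⊕1⊕0⊕0⊕0⊕1 = 0
p8 (pos 8,9,10,11,12,13,14,15): XOR of data positions = 1⊕1⊕1⊕0⊕0⊕0⊕1 = 0
Codeword: 111000101110001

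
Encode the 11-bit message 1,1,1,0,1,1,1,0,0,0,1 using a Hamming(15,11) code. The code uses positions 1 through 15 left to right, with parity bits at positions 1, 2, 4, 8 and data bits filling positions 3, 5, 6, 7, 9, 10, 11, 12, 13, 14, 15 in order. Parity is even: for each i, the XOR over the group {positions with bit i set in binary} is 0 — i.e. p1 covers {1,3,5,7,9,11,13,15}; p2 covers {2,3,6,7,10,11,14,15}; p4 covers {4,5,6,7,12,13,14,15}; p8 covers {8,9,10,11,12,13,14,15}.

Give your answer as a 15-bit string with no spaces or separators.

Place data at non-parity positions: p1 p2 1 p4 1 1 0 p8 1 1 1 0 0 0 1
p1 (pos 1,3,5,7,9,11,13,15): XOR of data positions = 1⊕1⊕0⊕1⊕1⊕0⊕1 = 1
p2 (pos 2,3,6,7,10,11,14,15): XOR of data positions = 1⊕1⊕0⊕1⊕1⊕0⊕1 = 1
p4 (pos 4,5,6,7,12,13,14,15): XOR of data positions = 1⊕1⊕0⊕0⊕0⊕0⊕1 = 1
p8 (pos 8,9,10,11,12,13,14,15): XOR of data positions = 1⊕1⊕1⊕0⊕0⊕0⊕1 = 0
Codeword: 111111001110001

111111001110001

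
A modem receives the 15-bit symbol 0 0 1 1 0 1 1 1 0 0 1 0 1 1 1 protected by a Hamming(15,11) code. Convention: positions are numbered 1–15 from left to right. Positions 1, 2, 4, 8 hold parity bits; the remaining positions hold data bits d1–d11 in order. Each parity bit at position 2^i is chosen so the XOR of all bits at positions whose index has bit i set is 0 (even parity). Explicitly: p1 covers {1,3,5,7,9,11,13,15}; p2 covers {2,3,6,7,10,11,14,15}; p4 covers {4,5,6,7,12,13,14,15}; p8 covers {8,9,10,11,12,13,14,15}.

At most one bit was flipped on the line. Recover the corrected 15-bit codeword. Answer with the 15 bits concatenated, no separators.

001101111010111

s1 (pos 1,3,5,7,9,11,13,15): 0⊕1⊕0⊕1⊕0⊕1⊕1⊕1 = 1
s2 (pos 2,3,6,7,10,11,14,15): 0⊕1⊕1⊕1⊕0⊕1⊕1⊕1 = 0
s4 (pos 4,5,6,7,12,13,14,15): 1⊕0⊕1⊕1⊕0⊕1⊕1⊕1 = 0
s8 (pos 8,9,10,11,12,13,14,15): 1⊕0⊕0⊕1⊕0⊕1⊕1⊕1 = 1
Syndrome s8…s1 = 1001 → error at position 9.
Flip position 9: 001101110010111 → 001101111010111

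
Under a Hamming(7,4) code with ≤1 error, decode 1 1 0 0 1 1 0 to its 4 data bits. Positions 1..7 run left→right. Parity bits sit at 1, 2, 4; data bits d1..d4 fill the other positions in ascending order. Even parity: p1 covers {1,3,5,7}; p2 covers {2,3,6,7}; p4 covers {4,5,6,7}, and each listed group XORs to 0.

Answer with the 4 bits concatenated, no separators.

0110

s1 (pos 1,3,5,7): 1⊕0⊕1⊕0 = 0
s2 (pos 2,3,6,7): 1⊕0⊕1⊕0 = 0
s4 (pos 4,5,6,7): 0⊕1⊕1⊕0 = 0
Syndrome s4…s1 = 000 → no error.
Read data bits from positions 3,5,6,7: 0110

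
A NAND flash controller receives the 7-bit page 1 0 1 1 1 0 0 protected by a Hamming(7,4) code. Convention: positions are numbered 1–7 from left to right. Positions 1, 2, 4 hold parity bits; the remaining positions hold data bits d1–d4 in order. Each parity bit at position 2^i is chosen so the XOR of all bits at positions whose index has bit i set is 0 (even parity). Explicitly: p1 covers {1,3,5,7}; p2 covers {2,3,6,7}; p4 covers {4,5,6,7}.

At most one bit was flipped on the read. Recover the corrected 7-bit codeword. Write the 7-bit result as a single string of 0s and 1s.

s1 (pos 1,3,5,7): 1⊕1⊕1⊕0 = 1
s2 (pos 2,3,6,7): 0⊕1⊕0⊕0 = 1
s4 (pos 4,5,6,7): 1⊕1⊕0⊕0 = 0
Syndrome s4…s1 = 011 → error at position 3.
Flip position 3: 1011100 → 1001100

1001100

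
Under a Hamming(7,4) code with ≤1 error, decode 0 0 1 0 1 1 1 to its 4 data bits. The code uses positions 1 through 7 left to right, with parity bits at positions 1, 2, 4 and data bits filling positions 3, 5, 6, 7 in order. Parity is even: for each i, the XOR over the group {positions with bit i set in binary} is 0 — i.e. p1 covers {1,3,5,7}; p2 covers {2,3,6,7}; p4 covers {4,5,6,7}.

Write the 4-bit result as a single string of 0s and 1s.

1110

s1 (pos 1,3,5,7): 0⊕1⊕1⊕1 = 1
s2 (pos 2,3,6,7): 0⊕1⊕1⊕1 = 1
s4 (pos 4,5,6,7): 0⊕1⊕1⊕1 = 1
Syndrome s4…s1 = 111 → error at position 7.
Flip position 7: 0010111 → 0010110
Read data bits from positions 3,5,6,7: 1110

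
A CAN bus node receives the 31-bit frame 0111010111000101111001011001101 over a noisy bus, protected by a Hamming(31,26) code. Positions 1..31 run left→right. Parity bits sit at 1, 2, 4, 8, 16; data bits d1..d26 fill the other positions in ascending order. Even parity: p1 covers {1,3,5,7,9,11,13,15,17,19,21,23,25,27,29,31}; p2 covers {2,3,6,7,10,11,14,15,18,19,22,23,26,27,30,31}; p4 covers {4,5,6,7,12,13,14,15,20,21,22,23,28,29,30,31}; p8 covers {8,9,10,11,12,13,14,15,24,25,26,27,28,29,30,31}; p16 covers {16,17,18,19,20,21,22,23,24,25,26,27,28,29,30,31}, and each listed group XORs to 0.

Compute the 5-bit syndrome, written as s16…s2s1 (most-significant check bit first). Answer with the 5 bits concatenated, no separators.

01111

s1 (pos 1,3,5,7,9,11,13,15,17,19,21,23,25,27,29,31): 0⊕1⊕0⊕0⊕1⊕0⊕0⊕0⊕1⊕1⊕0⊕0⊕1⊕0⊕1⊕1 = 1
s2 (pos 2,3,6,7,10,11,14,15,18,19,22,23,26,27,30,31): 1⊕1⊕1⊕0⊕1⊕0⊕1⊕0⊕1⊕1⊕1⊕0⊕0⊕0⊕0⊕1 = 1
s4 (pos 4,5,6,7,12,13,14,15,20,21,22,23,28,29,30,31): 1⊕0⊕1⊕0⊕0⊕0⊕1⊕0⊕0⊕0⊕1⊕0⊕1⊕1⊕0⊕1 = 1
s8 (pos 8,9,10,11,12,13,14,15,24,25,26,27,28,29,30,31): 1⊕1⊕1⊕0⊕0⊕0⊕1⊕0⊕1⊕1⊕0⊕0⊕1⊕1⊕0⊕1 = 1
s16 (pos 16,17,18,19,20,21,22,23,24,25,26,27,28,29,30,31): 1⊕1⊕1⊕1⊕0⊕0⊕1⊕0⊕1⊕1⊕0⊕0⊕1⊕1⊕0⊕1 = 0
Syndrome s16…s1 = 01111 → error at position 15.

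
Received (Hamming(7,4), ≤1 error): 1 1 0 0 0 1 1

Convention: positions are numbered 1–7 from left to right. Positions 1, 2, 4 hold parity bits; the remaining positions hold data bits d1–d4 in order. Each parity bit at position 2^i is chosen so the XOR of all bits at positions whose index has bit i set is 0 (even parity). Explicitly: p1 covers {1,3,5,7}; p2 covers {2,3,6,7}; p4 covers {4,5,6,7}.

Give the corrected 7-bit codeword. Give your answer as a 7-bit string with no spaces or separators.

1000011

s1 (pos 1,3,5,7): 1⊕0⊕0⊕1 = 0
s2 (pos 2,3,6,7): 1⊕0⊕1⊕1 = 1
s4 (pos 4,5,6,7): 0⊕0⊕1⊕1 = 0
Syndrome s4…s1 = 010 → error at position 2.
Flip position 2: 1100011 → 1000011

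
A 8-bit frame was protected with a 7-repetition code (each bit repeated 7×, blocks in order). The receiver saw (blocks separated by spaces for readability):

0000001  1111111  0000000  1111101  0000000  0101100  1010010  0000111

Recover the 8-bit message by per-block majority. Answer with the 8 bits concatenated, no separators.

Block 1 (0000001): 1 one → 0
Block 2 (1111111): 7 ones → 1
Block 3 (0000000): 0 ones → 0
Block 4 (1111101): 6 ones → 1
Block 5 (0000000): 0 ones → 0
Block 6 (0101100): 3 ones → 0
Block 7 (1010010): 3 ones → 0
Block 8 (0000111): 3 ones → 0

01010000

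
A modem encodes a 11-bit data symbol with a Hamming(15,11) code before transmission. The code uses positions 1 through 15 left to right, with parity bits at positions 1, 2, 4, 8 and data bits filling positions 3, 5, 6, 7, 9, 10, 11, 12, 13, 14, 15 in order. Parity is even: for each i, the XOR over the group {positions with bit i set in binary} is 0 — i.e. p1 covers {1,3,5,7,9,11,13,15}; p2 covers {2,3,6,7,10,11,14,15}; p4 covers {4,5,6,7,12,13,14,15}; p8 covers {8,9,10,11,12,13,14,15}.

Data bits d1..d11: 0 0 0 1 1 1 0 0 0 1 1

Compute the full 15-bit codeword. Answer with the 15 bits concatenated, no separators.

100100101100011

Place data at non-parity positions: p1 p2 0 p4 0 0 1 p8 1 1 0 0 0 1 1
p1 (pos 1,3,5,7,9,11,13,15): XOR of data positions = 0⊕0⊕1⊕1⊕0⊕0⊕1 = 1
p2 (pos 2,3,6,7,10,11,14,15): XOR of data positions = 0⊕0⊕1⊕1⊕0⊕1⊕1 = 0
p4 (pos 4,5,6,7,12,13,14,15): XOR of data positions = 0⊕0⊕1⊕0⊕0⊕1⊕1 = 1
p8 (pos 8,9,10,11,12,13,14,15): XOR of data positions = 1⊕1⊕0⊕0⊕0⊕1⊕1 = 0
Codeword: 100100101100011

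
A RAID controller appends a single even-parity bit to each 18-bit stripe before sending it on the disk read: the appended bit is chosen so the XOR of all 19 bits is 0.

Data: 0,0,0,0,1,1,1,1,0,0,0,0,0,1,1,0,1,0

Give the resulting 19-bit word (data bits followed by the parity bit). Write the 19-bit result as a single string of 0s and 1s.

XOR of the 18 data bits: 0⊕0⊕0⊕0⊕1⊕1⊕1⊕1⊕0⊕0⊕0⊕0⊕0⊕1⊕1⊕0⊕1⊕0 = 1
Parity bit = 1 (so all 19 bits XOR to 0).

0000111100000110101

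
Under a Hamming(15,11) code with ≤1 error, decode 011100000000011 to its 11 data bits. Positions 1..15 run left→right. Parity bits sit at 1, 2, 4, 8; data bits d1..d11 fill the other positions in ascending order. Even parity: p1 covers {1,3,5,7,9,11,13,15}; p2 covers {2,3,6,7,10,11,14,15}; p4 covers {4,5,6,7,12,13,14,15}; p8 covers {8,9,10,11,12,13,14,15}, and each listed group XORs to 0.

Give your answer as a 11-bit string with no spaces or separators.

s1 (pos 1,3,5,7,9,11,13,15): 0⊕1⊕0⊕0⊕0⊕0⊕0⊕1 = 0
s2 (pos 2,3,6,7,10,11,14,15): 1⊕1⊕0⊕0⊕0⊕0⊕1⊕1 = 0
s4 (pos 4,5,6,7,12,13,14,15): 1⊕0⊕0⊕0⊕0⊕0⊕1⊕1 = 1
s8 (pos 8,9,10,11,12,13,14,15): 0⊕0⊕0⊕0⊕0⊕0⊕1⊕1 = 0
Syndrome s8…s1 = 0100 → error at position 4.
Flip position 4: 011100000000011 → 011000000000011
Read data bits from positions 3,5,6,7,9,10,11,12,13,14,15: 10000000011

10000000011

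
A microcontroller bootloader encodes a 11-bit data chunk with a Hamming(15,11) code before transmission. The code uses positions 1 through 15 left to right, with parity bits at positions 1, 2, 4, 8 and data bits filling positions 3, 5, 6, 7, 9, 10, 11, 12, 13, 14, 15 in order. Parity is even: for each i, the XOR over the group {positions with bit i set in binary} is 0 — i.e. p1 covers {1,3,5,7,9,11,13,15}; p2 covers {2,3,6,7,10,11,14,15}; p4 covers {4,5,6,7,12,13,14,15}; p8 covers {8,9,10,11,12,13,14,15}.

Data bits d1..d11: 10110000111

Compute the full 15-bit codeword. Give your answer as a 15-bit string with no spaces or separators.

Place data at non-parity positions: p1 p2 1 p4 0 1 1 p8 0 0 0 0 1 1 1
p1 (pos 1,3,5,7,9,11,13,15): XOR of data positions = 1⊕0⊕1⊕0⊕0⊕1⊕1 = 0
p2 (pos 2,3,6,7,10,11,14,15): XOR of data positions = 1⊕1⊕1⊕0⊕0⊕1⊕1 = 1
p4 (pos 4,5,6,7,12,13,14,15): XOR of data positions = 0⊕1⊕1⊕0⊕1⊕1⊕1 = 1
p8 (pos 8,9,10,11,12,13,14,15): XOR of data positions = 0⊕0⊕0⊕0⊕1⊕1⊕1 = 1
Codeword: 011101110000111

011101110000111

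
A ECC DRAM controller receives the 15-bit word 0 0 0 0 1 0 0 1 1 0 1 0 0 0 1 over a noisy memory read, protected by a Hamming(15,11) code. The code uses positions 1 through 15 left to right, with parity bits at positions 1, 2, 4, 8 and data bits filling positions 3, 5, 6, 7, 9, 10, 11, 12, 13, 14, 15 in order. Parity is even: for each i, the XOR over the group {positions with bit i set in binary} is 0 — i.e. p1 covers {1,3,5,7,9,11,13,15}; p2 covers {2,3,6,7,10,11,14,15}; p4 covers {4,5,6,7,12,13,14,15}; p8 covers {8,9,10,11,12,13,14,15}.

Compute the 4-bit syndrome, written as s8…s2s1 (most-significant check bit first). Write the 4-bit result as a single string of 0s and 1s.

0000

s1 (pos 1,3,5,7,9,11,13,15): 0⊕0⊕1⊕0⊕1⊕1⊕0⊕1 = 0
s2 (pos 2,3,6,7,10,11,14,15): 0⊕0⊕0⊕0⊕0⊕1⊕0⊕1 = 0
s4 (pos 4,5,6,7,12,13,14,15): 0⊕1⊕0⊕0⊕0⊕0⊕0⊕1 = 0
s8 (pos 8,9,10,11,12,13,14,15): 1⊕1⊕0⊕1⊕0⊕0⊕0⊕1 = 0
Syndrome s8…s1 = 0000 → no error.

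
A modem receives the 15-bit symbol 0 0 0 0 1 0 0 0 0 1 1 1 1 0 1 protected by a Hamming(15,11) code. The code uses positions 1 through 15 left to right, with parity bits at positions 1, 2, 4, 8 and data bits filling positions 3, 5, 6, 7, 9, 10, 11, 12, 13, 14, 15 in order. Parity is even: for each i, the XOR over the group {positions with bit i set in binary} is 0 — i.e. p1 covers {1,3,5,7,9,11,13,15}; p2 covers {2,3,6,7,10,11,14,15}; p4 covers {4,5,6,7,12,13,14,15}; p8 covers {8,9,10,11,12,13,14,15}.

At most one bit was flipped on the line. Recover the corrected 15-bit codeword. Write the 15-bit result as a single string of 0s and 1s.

000010000011101

s1 (pos 1,3,5,7,9,11,13,15): 0⊕0⊕1⊕0⊕0⊕1⊕1⊕1 = 0
s2 (pos 2,3,6,7,10,11,14,15): 0⊕0⊕0⊕0⊕1⊕1⊕0⊕1 = 1
s4 (pos 4,5,6,7,12,13,14,15): 0⊕1⊕0⊕0⊕1⊕1⊕0⊕1 = 0
s8 (pos 8,9,10,11,12,13,14,15): 0⊕0⊕1⊕1⊕1⊕1⊕0⊕1 = 1
Syndrome s8…s1 = 1010 → error at position 10.
Flip position 10: 000010000111101 → 000010000011101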